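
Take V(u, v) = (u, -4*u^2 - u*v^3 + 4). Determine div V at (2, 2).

∂V₁/∂u = 1
∂V₂/∂v = -3*u*v^2
∇·V = -3*u*v^2 + 1
At (2, 2): -23.

-23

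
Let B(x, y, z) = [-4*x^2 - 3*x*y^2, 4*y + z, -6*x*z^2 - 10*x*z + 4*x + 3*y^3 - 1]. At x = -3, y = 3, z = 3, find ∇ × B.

(80, 80, -54)

(∇×B)₁ = ∂B₃/∂y − ∂B₂/∂z = 9*y^2 - 1
(∇×B)₂ = ∂B₁/∂z − ∂B₃/∂x = 6*z^2 + 10*z - 4
(∇×B)₃ = ∂B₂/∂x − ∂B₁/∂y = 6*x*y
∇×B = (9*y^2 - 1, 6*z^2 + 10*z - 4, 6*x*y)
At (-3, 3, 3): (80, 80, -54).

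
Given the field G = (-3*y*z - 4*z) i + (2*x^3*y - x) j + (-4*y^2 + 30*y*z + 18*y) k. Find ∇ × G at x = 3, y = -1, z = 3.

(116, -1, -46)

(∇×G)₁ = ∂G₃/∂y − ∂G₂/∂z = -8*y + 30*z + 18
(∇×G)₂ = ∂G₁/∂z − ∂G₃/∂x = -3*y - 4
(∇×G)₃ = ∂G₂/∂x − ∂G₁/∂y = 6*x^2*y + 3*z - 1
∇×G = (-8*y + 30*z + 18, -3*y - 4, 6*x^2*y + 3*z - 1)
At (3, -1, 3): (116, -1, -46).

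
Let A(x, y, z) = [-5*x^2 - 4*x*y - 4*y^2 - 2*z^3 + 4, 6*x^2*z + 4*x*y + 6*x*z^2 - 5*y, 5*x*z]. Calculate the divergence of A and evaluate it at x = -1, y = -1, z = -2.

∂A₁/∂x = -10*x - 4*y
∂A₂/∂y = 4*x - 5
∂A₃/∂z = 5*x
∇·A = -x - 4*y - 5
At (-1, -1, -2): 0.

0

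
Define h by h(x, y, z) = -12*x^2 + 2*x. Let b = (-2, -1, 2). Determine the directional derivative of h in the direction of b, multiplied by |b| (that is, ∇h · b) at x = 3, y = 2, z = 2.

∂h/∂x = -24*x + 2
∂h/∂y = 0
∂h/∂z = 0
∇h at (3, 2, 2) = (-70, 0, 0)
∇h · b = (-70)(-2) + (0)(-1) + (0)(2) = 140

140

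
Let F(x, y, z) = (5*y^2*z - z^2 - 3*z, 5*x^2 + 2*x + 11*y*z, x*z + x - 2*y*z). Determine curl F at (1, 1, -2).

(-7, 7, 32)

(∇×F)₁ = ∂F₃/∂y − ∂F₂/∂z = -11*y - 2*z
(∇×F)₂ = ∂F₁/∂z − ∂F₃/∂x = 5*y^2 - 3*z - 4
(∇×F)₃ = ∂F₂/∂x − ∂F₁/∂y = 10*x - 10*y*z + 2
∇×F = (-11*y - 2*z, 5*y^2 - 3*z - 4, 10*x - 10*y*z + 2)
At (1, 1, -2): (-7, 7, 32).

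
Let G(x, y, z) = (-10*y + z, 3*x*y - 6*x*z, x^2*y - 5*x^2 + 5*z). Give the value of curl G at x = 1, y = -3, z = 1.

(7, 17, -5)

(∇×G)₁ = ∂G₃/∂y − ∂G₂/∂z = x^2 + 6*x
(∇×G)₂ = ∂G₁/∂z − ∂G₃/∂x = -2*x*y + 10*x + 1
(∇×G)₃ = ∂G₂/∂x − ∂G₁/∂y = 3*y - 6*z + 10
∇×G = (x^2 + 6*x, -2*x*y + 10*x + 1, 3*y - 6*z + 10)
At (1, -3, 1): (7, 17, -5).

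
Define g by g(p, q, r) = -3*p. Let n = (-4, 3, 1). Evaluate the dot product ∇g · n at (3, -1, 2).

∂g/∂p = -3
∂g/∂q = 0
∂g/∂r = 0
∇g at (3, -1, 2) = (-3, 0, 0)
∇g · n = (-3)(-4) + (0)(3) + (0)(1) = 12

12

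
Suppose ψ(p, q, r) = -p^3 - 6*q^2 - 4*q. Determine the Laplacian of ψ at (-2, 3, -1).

0

∂²ψ/∂p² = -6*p
∂²ψ/∂q² = -12
∂²ψ/∂r² = 0
∇²ψ = -6*p - 12
At (-2, 3, -1): 0.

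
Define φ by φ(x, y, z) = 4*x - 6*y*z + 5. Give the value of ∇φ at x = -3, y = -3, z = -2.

(4, 12, 18)

∂φ/∂x = 4
∂φ/∂y = -6*z
∂φ/∂z = -6*y
∇φ = (4, -6*z, -6*y)
At (-3, -3, -2): (4, 12, 18).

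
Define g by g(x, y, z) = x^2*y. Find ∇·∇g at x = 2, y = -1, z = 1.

∂²g/∂x² = 2*y
∂²g/∂y² = 0
∂²g/∂z² = 0
∇²g = 2*y
At (2, -1, 1): -2.

-2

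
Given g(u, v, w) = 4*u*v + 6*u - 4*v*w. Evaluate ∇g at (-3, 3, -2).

∂g/∂u = 4*v + 6
∂g/∂v = 4*u - 4*w
∂g/∂w = -4*v
∇g = (4*v + 6, 4*u - 4*w, -4*v)
At (-3, 3, -2): (18, -4, -12).

(18, -4, -12)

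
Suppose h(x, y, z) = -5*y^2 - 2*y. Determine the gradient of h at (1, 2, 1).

∂h/∂x = 0
∂h/∂y = -10*y - 2
∂h/∂z = 0
∇h = (0, -10*y - 2, 0)
At (1, 2, 1): (0, -22, 0).

(0, -22, 0)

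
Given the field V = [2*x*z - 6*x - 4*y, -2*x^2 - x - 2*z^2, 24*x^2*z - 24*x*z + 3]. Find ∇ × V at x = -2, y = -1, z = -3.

(-12, -364, 11)

(∇×V)₁ = ∂V₃/∂y − ∂V₂/∂z = 4*z
(∇×V)₂ = ∂V₁/∂z − ∂V₃/∂x = -48*x*z + 2*x + 24*z
(∇×V)₃ = ∂V₂/∂x − ∂V₁/∂y = -4*x + 3
∇×V = (4*z, -48*x*z + 2*x + 24*z, -4*x + 3)
At (-2, -1, -3): (-12, -364, 11).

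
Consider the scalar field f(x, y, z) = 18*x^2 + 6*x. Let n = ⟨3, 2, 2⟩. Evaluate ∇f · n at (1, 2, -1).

126

∂f/∂x = 36*x + 6
∂f/∂y = 0
∂f/∂z = 0
∇f at (1, 2, -1) = (42, 0, 0)
∇f · n = (42)(3) + (0)(2) + (0)(2) = 126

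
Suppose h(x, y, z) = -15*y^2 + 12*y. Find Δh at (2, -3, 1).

∂²h/∂x² = 0
∂²h/∂y² = -30
∂²h/∂z² = 0
∇²h = -30
At (2, -3, 1): -30.

-30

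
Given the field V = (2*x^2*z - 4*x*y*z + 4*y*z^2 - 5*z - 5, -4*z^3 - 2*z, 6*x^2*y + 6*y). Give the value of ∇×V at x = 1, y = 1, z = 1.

(26, -11, 0)

(∇×V)₁ = ∂V₃/∂y − ∂V₂/∂z = 6*x^2 + 12*z^2 + 8
(∇×V)₂ = ∂V₁/∂z − ∂V₃/∂x = 2*x^2 - 16*x*y + 8*y*z - 5
(∇×V)₃ = ∂V₂/∂x − ∂V₁/∂y = 4*x*z - 4*z^2
∇×V = (6*x^2 + 12*z^2 + 8, 2*x^2 - 16*x*y + 8*y*z - 5, 4*x*z - 4*z^2)
At (1, 1, 1): (26, -11, 0).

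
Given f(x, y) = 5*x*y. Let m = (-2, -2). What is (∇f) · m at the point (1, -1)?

∂f/∂x = 5*y
∂f/∂y = 5*x
∇f at (1, -1) = (-5, 5)
∇f · m = (-5)(-2) + (5)(-2) = 0

0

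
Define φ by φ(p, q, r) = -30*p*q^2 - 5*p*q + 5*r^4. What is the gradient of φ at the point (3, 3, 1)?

∂φ/∂p = -30*q^2 - 5*q
∂φ/∂q = -60*p*q - 5*p
∂φ/∂r = 20*r^3
∇φ = (-30*q^2 - 5*q, -60*p*q - 5*p, 20*r^3)
At (3, 3, 1): (-285, -555, 20).

(-285, -555, 20)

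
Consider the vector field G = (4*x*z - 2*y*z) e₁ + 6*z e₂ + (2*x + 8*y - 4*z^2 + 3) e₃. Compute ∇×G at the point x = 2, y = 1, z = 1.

(2, 4, 2)

(∇×G)₁ = ∂G₃/∂y − ∂G₂/∂z = 2
(∇×G)₂ = ∂G₁/∂z − ∂G₃/∂x = 4*x - 2*y - 2
(∇×G)₃ = ∂G₂/∂x − ∂G₁/∂y = 2*z
∇×G = (2, 4*x - 2*y - 2, 2*z)
At (2, 1, 1): (2, 4, 2).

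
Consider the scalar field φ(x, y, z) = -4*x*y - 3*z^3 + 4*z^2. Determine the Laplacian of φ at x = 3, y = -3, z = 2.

-28

∂²φ/∂x² = 0
∂²φ/∂y² = 0
∂²φ/∂z² = 2*(-9*z + 4)
∇²φ = -18*z + 8
At (3, -3, 2): -28.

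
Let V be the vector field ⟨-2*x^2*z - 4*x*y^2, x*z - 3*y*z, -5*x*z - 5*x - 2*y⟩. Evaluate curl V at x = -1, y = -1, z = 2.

(-4, 13, 10)

(∇×V)₁ = ∂V₃/∂y − ∂V₂/∂z = -x + 3*y - 2
(∇×V)₂ = ∂V₁/∂z − ∂V₃/∂x = -2*x^2 + 5*z + 5
(∇×V)₃ = ∂V₂/∂x − ∂V₁/∂y = 8*x*y + z
∇×V = (-x + 3*y - 2, -2*x^2 + 5*z + 5, 8*x*y + z)
At (-1, -1, 2): (-4, 13, 10).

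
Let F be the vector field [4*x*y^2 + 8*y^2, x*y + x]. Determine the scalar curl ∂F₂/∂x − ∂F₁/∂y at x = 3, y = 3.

-116

∂F₂/∂x = y + 1
∂F₁/∂y = 8*x*y + 16*y
Scalar curl = -8*x*y - 15*y + 1
At (3, 3): -116.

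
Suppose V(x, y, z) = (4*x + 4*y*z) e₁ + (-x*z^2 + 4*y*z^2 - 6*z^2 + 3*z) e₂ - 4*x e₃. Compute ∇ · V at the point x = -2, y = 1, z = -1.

8

∂V₁/∂x = 4
∂V₂/∂y = 4*z^2
∂V₃/∂z = 0
∇·V = 4*z^2 + 4
At (-2, 1, -1): 8.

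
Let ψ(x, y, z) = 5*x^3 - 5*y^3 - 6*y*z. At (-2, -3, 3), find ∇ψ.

(60, -153, 18)

∂ψ/∂x = 15*x^2
∂ψ/∂y = -15*y^2 - 6*z
∂ψ/∂z = -6*y
∇ψ = (15*x^2, -15*y^2 - 6*z, -6*y)
At (-2, -3, 3): (60, -153, 18).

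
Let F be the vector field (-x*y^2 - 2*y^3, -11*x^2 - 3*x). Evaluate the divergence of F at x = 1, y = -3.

-9

∂F₁/∂x = -y^2
∂F₂/∂y = 0
∇·F = -y^2
At (1, -3): -9.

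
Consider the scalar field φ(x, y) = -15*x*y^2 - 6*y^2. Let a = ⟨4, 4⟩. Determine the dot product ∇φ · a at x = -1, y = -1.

-132

∂φ/∂x = -15*y^2
∂φ/∂y = -30*x*y - 12*y
∇φ at (-1, -1) = (-15, -18)
∇φ · a = (-15)(4) + (-18)(4) = -132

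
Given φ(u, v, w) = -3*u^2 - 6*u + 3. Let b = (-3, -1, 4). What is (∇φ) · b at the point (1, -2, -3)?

∂φ/∂u = -6*u - 6
∂φ/∂v = 0
∂φ/∂w = 0
∇φ at (1, -2, -3) = (-12, 0, 0)
∇φ · b = (-12)(-3) + (0)(-1) + (0)(4) = 36

36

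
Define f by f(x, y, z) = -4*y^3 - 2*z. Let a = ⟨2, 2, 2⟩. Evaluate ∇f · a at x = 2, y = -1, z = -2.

∂f/∂x = 0
∂f/∂y = -12*y^2
∂f/∂z = -2
∇f at (2, -1, -2) = (0, -12, -2)
∇f · a = (0)(2) + (-12)(2) + (-2)(2) = -28

-28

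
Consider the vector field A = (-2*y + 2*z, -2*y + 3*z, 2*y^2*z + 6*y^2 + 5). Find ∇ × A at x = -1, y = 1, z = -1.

(∇×A)₁ = ∂A₃/∂y − ∂A₂/∂z = 4*y*z + 12*y - 3
(∇×A)₂ = ∂A₁/∂z − ∂A₃/∂x = 2
(∇×A)₃ = ∂A₂/∂x − ∂A₁/∂y = 2
∇×A = (4*y*z + 12*y - 3, 2, 2)
At (-1, 1, -1): (5, 2, 2).

(5, 2, 2)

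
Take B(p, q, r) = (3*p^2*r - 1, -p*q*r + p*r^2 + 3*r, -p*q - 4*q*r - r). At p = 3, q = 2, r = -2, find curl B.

(∇×B)₁ = ∂B₃/∂q − ∂B₂/∂r = p*q - 2*p*r - p - 4*r - 3
(∇×B)₂ = ∂B₁/∂r − ∂B₃/∂p = 3*p^2 + q
(∇×B)₃ = ∂B₂/∂p − ∂B₁/∂q = -q*r + r^2
∇×B = (p*q - 2*p*r - p - 4*r - 3, 3*p^2 + q, -q*r + r^2)
At (3, 2, -2): (20, 29, 8).

(20, 29, 8)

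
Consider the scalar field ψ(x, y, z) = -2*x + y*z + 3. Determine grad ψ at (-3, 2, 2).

∂ψ/∂x = -2
∂ψ/∂y = z
∂ψ/∂z = y
∇ψ = (-2, z, y)
At (-3, 2, 2): (-2, 2, 2).

(-2, 2, 2)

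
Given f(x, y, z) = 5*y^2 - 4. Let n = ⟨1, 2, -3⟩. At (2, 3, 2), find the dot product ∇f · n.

∂f/∂x = 0
∂f/∂y = 10*y
∂f/∂z = 0
∇f at (2, 3, 2) = (0, 30, 0)
∇f · n = (0)(1) + (30)(2) + (0)(-3) = 60

60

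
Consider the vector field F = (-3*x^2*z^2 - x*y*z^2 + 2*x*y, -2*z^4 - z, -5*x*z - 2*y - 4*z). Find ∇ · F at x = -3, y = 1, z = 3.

∂F₁/∂x = -6*x*z^2 - y*z^2 + 2*y
∂F₂/∂y = 0
∂F₃/∂z = -5*x - 4
∇·F = -6*x*z^2 - 5*x - y*z^2 + 2*y - 4
At (-3, 1, 3): 166.

166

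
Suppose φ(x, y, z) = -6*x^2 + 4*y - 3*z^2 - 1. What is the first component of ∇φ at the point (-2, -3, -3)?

(∇φ)_1 = ∂φ/∂x = -12*x
At (-2, -3, -3): 24.

24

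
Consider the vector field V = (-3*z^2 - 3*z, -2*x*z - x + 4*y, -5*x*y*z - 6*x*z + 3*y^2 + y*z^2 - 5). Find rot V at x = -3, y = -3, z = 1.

(∇×V)₁ = ∂V₃/∂y − ∂V₂/∂z = -5*x*z + 2*x + 6*y + z^2
(∇×V)₂ = ∂V₁/∂z − ∂V₃/∂x = 5*y*z - 3
(∇×V)₃ = ∂V₂/∂x − ∂V₁/∂y = -2*z - 1
∇×V = (-5*x*z + 2*x + 6*y + z^2, 5*y*z - 3, -2*z - 1)
At (-3, -3, 1): (-8, -18, -3).

(-8, -18, -3)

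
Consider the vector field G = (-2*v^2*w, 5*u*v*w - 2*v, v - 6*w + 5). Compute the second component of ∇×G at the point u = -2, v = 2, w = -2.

(∇×G)_2 = ∂G₁/∂w − ∂G₃/∂u
= -2*v^2 − (0)
= -2*v^2
At (-2, 2, -2): -8.

-8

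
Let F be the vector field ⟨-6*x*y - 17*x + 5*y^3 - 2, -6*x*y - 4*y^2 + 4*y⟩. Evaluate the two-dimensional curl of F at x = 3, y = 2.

-54

∂F₂/∂x = -6*y
∂F₁/∂y = -6*x + 15*y^2
Scalar curl = 6*x - 15*y^2 - 6*y
At (3, 2): -54.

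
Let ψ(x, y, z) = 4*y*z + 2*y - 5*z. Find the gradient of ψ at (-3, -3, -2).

(0, -6, -17)

∂ψ/∂x = 0
∂ψ/∂y = 4*z + 2
∂ψ/∂z = 4*y - 5
∇ψ = (0, 4*z + 2, 4*y - 5)
At (-3, -3, -2): (0, -6, -17).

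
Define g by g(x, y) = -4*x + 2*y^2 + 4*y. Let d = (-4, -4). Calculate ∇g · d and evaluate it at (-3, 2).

-32

∂g/∂x = -4
∂g/∂y = 4*y + 4
∇g at (-3, 2) = (-4, 12)
∇g · d = (-4)(-4) + (12)(-4) = -32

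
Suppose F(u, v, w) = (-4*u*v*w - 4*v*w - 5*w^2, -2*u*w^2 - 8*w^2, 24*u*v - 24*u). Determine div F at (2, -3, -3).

∂F₁/∂u = -4*v*w
∂F₂/∂v = 0
∂F₃/∂w = 0
∇·F = -4*v*w
At (2, -3, -3): -36.

-36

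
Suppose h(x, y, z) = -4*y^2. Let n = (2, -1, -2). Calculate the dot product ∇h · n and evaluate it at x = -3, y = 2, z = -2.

16

∂h/∂x = 0
∂h/∂y = -8*y
∂h/∂z = 0
∇h at (-3, 2, -2) = (0, -16, 0)
∇h · n = (0)(2) + (-16)(-1) + (0)(-2) = 16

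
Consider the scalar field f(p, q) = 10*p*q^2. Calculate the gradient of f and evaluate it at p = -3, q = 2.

∂f/∂p = 10*q^2
∂f/∂q = 20*p*q
∇f = (10*q^2, 20*p*q)
At (-3, 2): (40, -120).

(40, -120)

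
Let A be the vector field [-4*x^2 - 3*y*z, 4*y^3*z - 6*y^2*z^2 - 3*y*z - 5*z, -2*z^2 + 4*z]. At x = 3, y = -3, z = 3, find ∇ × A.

(428, 9, 9)

(∇×A)₁ = ∂A₃/∂y − ∂A₂/∂z = -4*y^3 + 12*y^2*z + 3*y + 5
(∇×A)₂ = ∂A₁/∂z − ∂A₃/∂x = -3*y
(∇×A)₃ = ∂A₂/∂x − ∂A₁/∂y = 3*z
∇×A = (-4*y^3 + 12*y^2*z + 3*y + 5, -3*y, 3*z)
At (3, -3, 3): (428, 9, 9).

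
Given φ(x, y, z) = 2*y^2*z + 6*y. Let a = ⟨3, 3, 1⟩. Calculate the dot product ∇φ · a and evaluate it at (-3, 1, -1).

8

∂φ/∂x = 0
∂φ/∂y = 4*y*z + 6
∂φ/∂z = 2*y^2
∇φ at (-3, 1, -1) = (0, 2, 2)
∇φ · a = (0)(3) + (2)(3) + (2)(1) = 8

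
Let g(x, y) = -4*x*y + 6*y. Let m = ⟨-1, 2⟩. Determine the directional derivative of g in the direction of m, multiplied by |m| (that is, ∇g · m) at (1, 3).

16

∂g/∂x = -4*y
∂g/∂y = -4*x + 6
∇g at (1, 3) = (-12, 2)
∇g · m = (-12)(-1) + (2)(2) = 16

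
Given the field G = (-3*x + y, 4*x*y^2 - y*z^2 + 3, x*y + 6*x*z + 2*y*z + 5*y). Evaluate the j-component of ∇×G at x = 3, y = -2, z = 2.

-10

(∇×G)_2 = ∂G₁/∂z − ∂G₃/∂x
= 0 − (y + 6*z)
= -y - 6*z
At (3, -2, 2): -10.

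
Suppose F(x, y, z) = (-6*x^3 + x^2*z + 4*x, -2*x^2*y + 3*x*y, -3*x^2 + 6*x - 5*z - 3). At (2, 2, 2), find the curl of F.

(∇×F)₁ = ∂F₃/∂y − ∂F₂/∂z = 0
(∇×F)₂ = ∂F₁/∂z − ∂F₃/∂x = x^2 + 6*x - 6
(∇×F)₃ = ∂F₂/∂x − ∂F₁/∂y = -4*x*y + 3*y
∇×F = (0, x^2 + 6*x - 6, -4*x*y + 3*y)
At (2, 2, 2): (0, 10, -10).

(0, 10, -10)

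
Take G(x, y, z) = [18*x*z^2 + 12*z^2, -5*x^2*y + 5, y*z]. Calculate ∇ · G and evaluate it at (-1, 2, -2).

∂G₁/∂x = 18*z^2
∂G₂/∂y = -5*x^2
∂G₃/∂z = y
∇·G = -5*x^2 + y + 18*z^2
At (-1, 2, -2): 69.

69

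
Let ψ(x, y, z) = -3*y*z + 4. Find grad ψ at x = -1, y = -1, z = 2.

(0, -6, 3)

∂ψ/∂x = 0
∂ψ/∂y = -3*z
∂ψ/∂z = -3*y
∇ψ = (0, -3*z, -3*y)
At (-1, -1, 2): (0, -6, 3).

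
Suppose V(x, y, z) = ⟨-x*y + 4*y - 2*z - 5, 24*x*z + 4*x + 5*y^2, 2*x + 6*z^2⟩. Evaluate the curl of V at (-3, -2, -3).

(72, -4, -75)

(∇×V)₁ = ∂V₃/∂y − ∂V₂/∂z = -24*x
(∇×V)₂ = ∂V₁/∂z − ∂V₃/∂x = -4
(∇×V)₃ = ∂V₂/∂x − ∂V₁/∂y = x + 24*z
∇×V = (-24*x, -4, x + 24*z)
At (-3, -2, -3): (72, -4, -75).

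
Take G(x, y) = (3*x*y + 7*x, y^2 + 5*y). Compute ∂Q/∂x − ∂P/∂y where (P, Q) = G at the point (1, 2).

∂G₂/∂x = 0
∂G₁/∂y = 3*x
Scalar curl = -3*x
At (1, 2): -3.

-3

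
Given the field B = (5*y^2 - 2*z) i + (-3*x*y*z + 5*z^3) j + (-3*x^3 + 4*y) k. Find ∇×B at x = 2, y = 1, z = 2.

(-50, 34, -16)

(∇×B)₁ = ∂B₃/∂y − ∂B₂/∂z = 3*x*y - 15*z^2 + 4
(∇×B)₂ = ∂B₁/∂z − ∂B₃/∂x = 9*x^2 - 2
(∇×B)₃ = ∂B₂/∂x − ∂B₁/∂y = -3*y*z - 10*y
∇×B = (3*x*y - 15*z^2 + 4, 9*x^2 - 2, -3*y*z - 10*y)
At (2, 1, 2): (-50, 34, -16).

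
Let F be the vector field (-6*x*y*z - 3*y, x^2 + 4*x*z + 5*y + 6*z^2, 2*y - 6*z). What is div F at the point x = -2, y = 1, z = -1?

5

∂F₁/∂x = -6*y*z
∂F₂/∂y = 5
∂F₃/∂z = -6
∇·F = -6*y*z - 1
At (-2, 1, -1): 5.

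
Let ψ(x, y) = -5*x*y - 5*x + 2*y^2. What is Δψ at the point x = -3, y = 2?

∂²ψ/∂x² = 0
∂²ψ/∂y² = 4
∇²ψ = 4
At (-3, 2): 4.

4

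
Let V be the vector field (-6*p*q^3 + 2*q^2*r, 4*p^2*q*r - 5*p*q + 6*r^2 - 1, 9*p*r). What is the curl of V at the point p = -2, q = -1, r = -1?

(∇×V)₁ = ∂V₃/∂q − ∂V₂/∂r = -4*p^2*q - 12*r
(∇×V)₂ = ∂V₁/∂r − ∂V₃/∂p = 2*q^2 - 9*r
(∇×V)₃ = ∂V₂/∂p − ∂V₁/∂q = 18*p*q^2 + 8*p*q*r - 4*q*r - 5*q
∇×V = (-4*p^2*q - 12*r, 2*q^2 - 9*r, 18*p*q^2 + 8*p*q*r - 4*q*r - 5*q)
At (-2, -1, -1): (28, 11, -51).

(28, 11, -51)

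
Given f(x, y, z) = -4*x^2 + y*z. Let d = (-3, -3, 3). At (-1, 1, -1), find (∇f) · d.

∂f/∂x = -8*x
∂f/∂y = z
∂f/∂z = y
∇f at (-1, 1, -1) = (8, -1, 1)
∇f · d = (8)(-3) + (-1)(-3) + (1)(3) = -18

-18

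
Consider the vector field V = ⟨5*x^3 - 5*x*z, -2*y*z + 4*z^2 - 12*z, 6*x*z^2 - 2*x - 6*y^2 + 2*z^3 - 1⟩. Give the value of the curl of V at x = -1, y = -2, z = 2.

(∇×V)₁ = ∂V₃/∂y − ∂V₂/∂z = -10*y - 8*z + 12
(∇×V)₂ = ∂V₁/∂z − ∂V₃/∂x = -5*x - 6*z^2 + 2
(∇×V)₃ = ∂V₂/∂x − ∂V₁/∂y = 0
∇×V = (-10*y - 8*z + 12, -5*x - 6*z^2 + 2, 0)
At (-1, -2, 2): (16, -17, 0).

(16, -17, 0)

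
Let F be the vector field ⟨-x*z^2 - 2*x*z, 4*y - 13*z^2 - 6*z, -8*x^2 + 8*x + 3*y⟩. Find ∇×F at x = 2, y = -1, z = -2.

(∇×F)₁ = ∂F₃/∂y − ∂F₂/∂z = 26*z + 9
(∇×F)₂ = ∂F₁/∂z − ∂F₃/∂x = -2*x*z + 14*x - 8
(∇×F)₃ = ∂F₂/∂x − ∂F₁/∂y = 0
∇×F = (26*z + 9, -2*x*z + 14*x - 8, 0)
At (2, -1, -2): (-43, 28, 0).

(-43, 28, 0)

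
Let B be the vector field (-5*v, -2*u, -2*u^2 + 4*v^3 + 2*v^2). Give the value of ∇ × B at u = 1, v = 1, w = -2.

(16, 4, 3)

(∇×B)₁ = ∂B₃/∂v − ∂B₂/∂w = 12*v^2 + 4*v
(∇×B)₂ = ∂B₁/∂w − ∂B₃/∂u = 4*u
(∇×B)₃ = ∂B₂/∂u − ∂B₁/∂v = 3
∇×B = (12*v^2 + 4*v, 4*u, 3)
At (1, 1, -2): (16, 4, 3).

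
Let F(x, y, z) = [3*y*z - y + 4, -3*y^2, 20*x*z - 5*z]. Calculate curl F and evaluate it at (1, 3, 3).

(∇×F)₁ = ∂F₃/∂y − ∂F₂/∂z = 0
(∇×F)₂ = ∂F₁/∂z − ∂F₃/∂x = 3*y - 20*z
(∇×F)₃ = ∂F₂/∂x − ∂F₁/∂y = -3*z + 1
∇×F = (0, 3*y - 20*z, -3*z + 1)
At (1, 3, 3): (0, -51, -8).

(0, -51, -8)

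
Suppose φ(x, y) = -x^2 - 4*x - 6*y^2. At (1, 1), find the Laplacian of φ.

-14

∂²φ/∂x² = -2
∂²φ/∂y² = -12
∇²φ = -14
At (1, 1): -14.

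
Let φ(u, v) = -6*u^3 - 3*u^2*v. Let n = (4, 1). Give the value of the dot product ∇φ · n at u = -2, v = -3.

∂φ/∂u = -18*u^2 - 6*u*v
∂φ/∂v = -3*u^2
∇φ at (-2, -3) = (-108, -12)
∇φ · n = (-108)(4) + (-12)(1) = -444

-444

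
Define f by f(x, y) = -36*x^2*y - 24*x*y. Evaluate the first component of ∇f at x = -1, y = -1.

(∇f)_1 = ∂f/∂x = -72*x*y - 24*y
At (-1, -1): -48.

-48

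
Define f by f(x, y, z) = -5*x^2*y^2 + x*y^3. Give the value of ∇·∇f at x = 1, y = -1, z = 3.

-26

∂²f/∂x² = -10*y^2
∂²f/∂y² = 2*x*(-5*x + 3*y)
∂²f/∂z² = 0
∇²f = -10*x^2 + 6*x*y - 10*y^2
At (1, -1, 3): -26.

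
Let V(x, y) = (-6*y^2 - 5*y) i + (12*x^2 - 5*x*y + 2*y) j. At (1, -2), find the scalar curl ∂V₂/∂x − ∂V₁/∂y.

∂V₂/∂x = 24*x - 5*y
∂V₁/∂y = -12*y - 5
Scalar curl = 24*x + 7*y + 5
At (1, -2): 15.

15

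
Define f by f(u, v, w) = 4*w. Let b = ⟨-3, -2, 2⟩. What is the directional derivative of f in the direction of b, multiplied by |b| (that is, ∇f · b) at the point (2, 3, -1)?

∂f/∂u = 0
∂f/∂v = 0
∂f/∂w = 4
∇f at (2, 3, -1) = (0, 0, 4)
∇f · b = (0)(-3) + (0)(-2) + (4)(2) = 8

8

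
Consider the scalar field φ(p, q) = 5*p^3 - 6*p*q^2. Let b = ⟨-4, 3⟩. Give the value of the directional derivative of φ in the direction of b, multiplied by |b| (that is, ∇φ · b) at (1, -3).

∂φ/∂p = 15*p^2 - 6*q^2
∂φ/∂q = -12*p*q
∇φ at (1, -3) = (-39, 36)
∇φ · b = (-39)(-4) + (36)(3) = 264

264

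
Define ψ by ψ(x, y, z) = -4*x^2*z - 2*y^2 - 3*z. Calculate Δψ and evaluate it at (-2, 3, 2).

-20

∂²ψ/∂x² = -8*z
∂²ψ/∂y² = -4
∂²ψ/∂z² = 0
∇²ψ = -8*z - 4
At (-2, 3, 2): -20.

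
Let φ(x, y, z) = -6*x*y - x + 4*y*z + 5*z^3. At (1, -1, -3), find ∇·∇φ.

-90

∂²φ/∂x² = 0
∂²φ/∂y² = 0
∂²φ/∂z² = 30*z
∇²φ = 30*z
At (1, -1, -3): -90.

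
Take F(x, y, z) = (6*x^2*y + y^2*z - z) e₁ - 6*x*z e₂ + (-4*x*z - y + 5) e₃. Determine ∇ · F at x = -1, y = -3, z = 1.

∂F₁/∂x = 12*x*y
∂F₂/∂y = 0
∂F₃/∂z = -4*x
∇·F = 12*x*y - 4*x
At (-1, -3, 1): 40.

40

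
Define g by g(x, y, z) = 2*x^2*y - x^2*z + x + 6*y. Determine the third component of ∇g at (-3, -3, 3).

(∇g)_3 = ∂g/∂z = -x^2
At (-3, -3, 3): -9.

-9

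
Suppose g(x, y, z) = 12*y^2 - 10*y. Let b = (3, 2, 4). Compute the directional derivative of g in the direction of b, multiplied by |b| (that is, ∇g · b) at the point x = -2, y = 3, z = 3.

124

∂g/∂x = 0
∂g/∂y = 24*y - 10
∂g/∂z = 0
∇g at (-2, 3, 3) = (0, 62, 0)
∇g · b = (0)(3) + (62)(2) + (0)(4) = 124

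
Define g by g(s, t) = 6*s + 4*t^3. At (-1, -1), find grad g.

(6, 12)

∂g/∂s = 6
∂g/∂t = 12*t^2
∇g = (6, 12*t^2)
At (-1, -1): (6, 12).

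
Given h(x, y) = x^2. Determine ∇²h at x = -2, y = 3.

∂²h/∂x² = 2
∂²h/∂y² = 0
∇²h = 2
At (-2, 3): 2.

2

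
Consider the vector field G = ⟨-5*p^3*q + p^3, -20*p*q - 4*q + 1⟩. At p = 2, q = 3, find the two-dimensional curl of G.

-20

∂G₂/∂p = -20*q
∂G₁/∂q = -5*p^3
Scalar curl = 5*p^3 - 20*q
At (2, 3): -20.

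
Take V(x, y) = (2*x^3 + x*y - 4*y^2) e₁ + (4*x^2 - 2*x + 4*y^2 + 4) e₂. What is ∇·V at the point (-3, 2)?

72

∂V₁/∂x = 6*x^2 + y
∂V₂/∂y = 8*y
∇·V = 6*x^2 + 9*y
At (-3, 2): 72.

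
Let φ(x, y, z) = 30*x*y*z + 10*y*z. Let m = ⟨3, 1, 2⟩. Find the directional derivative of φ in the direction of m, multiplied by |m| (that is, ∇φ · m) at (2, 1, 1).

∂φ/∂x = 30*y*z
∂φ/∂y = 30*x*z + 10*z
∂φ/∂z = 30*x*y + 10*y
∇φ at (2, 1, 1) = (30, 70, 70)
∇φ · m = (30)(3) + (70)(1) + (70)(2) = 300

300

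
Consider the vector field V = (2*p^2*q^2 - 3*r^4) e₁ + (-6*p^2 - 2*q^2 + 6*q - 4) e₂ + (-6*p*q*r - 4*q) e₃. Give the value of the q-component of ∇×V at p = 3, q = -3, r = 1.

(∇×V)_2 = ∂V₁/∂r − ∂V₃/∂p
= -12*r^3 − (-6*q*r)
= 6*q*r - 12*r^3
At (3, -3, 1): -30.

-30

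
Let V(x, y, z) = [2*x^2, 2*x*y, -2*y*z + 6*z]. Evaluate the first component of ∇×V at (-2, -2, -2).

(∇×V)_1 = ∂V₃/∂y − ∂V₂/∂z
= -2*z − (0)
= -2*z
At (-2, -2, -2): 4.

4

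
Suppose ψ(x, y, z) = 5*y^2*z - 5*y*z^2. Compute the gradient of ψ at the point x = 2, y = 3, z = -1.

(0, -35, 75)

∂ψ/∂x = 0
∂ψ/∂y = 10*y*z - 5*z^2
∂ψ/∂z = 5*y^2 - 10*y*z
∇ψ = (0, 10*y*z - 5*z^2, 5*y^2 - 10*y*z)
At (2, 3, -1): (0, -35, 75).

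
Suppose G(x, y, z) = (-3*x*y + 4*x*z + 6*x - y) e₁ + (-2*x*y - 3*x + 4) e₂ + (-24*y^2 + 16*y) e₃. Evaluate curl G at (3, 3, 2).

(-128, 12, 1)

(∇×G)₁ = ∂G₃/∂y − ∂G₂/∂z = -48*y + 16
(∇×G)₂ = ∂G₁/∂z − ∂G₃/∂x = 4*x
(∇×G)₃ = ∂G₂/∂x − ∂G₁/∂y = 3*x - 2*y - 2
∇×G = (-48*y + 16, 4*x, 3*x - 2*y - 2)
At (3, 3, 2): (-128, 12, 1).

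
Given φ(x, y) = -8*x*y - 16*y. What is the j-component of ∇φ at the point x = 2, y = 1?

(∇φ)_2 = ∂φ/∂y = -8*x - 16
At (2, 1): -32.

-32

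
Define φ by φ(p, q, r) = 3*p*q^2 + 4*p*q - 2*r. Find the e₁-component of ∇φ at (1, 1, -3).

(∇φ)_1 = ∂φ/∂p = 3*q^2 + 4*q
At (1, 1, -3): 7.

7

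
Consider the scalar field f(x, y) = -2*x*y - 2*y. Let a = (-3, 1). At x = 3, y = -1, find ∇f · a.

∂f/∂x = -2*y
∂f/∂y = -2*x - 2
∇f at (3, -1) = (2, -8)
∇f · a = (2)(-3) + (-8)(1) = -14

-14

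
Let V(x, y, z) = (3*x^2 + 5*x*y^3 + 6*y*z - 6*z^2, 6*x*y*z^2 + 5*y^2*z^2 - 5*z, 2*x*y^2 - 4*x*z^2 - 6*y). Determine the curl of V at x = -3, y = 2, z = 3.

(∇×V)₁ = ∂V₃/∂y − ∂V₂/∂z = -12*x*y*z + 4*x*y - 10*y^2*z - 1
(∇×V)₂ = ∂V₁/∂z − ∂V₃/∂x = -2*y^2 + 6*y + 4*z^2 - 12*z
(∇×V)₃ = ∂V₂/∂x − ∂V₁/∂y = -15*x*y^2 + 6*y*z^2 - 6*z
∇×V = (-12*x*y*z + 4*x*y - 10*y^2*z - 1, -2*y^2 + 6*y + 4*z^2 - 12*z, -15*x*y^2 + 6*y*z^2 - 6*z)
At (-3, 2, 3): (71, 4, 270).

(71, 4, 270)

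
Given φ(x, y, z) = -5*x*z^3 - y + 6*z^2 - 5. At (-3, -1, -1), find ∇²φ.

∂²φ/∂x² = 0
∂²φ/∂y² = 0
∂²φ/∂z² = 6*(-5*x*z + 2)
∇²φ = -30*x*z + 12
At (-3, -1, -1): -78.

-78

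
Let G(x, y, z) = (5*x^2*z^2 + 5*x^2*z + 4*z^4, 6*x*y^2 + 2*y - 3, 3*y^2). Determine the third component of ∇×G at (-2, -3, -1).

(∇×G)_3 = ∂G₂/∂x − ∂G₁/∂y
= 6*y^2 − (0)
= 6*y^2
At (-2, -3, -1): 54.

54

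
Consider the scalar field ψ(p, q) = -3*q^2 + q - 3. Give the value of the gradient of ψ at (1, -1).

(0, 7)

∂ψ/∂p = 0
∂ψ/∂q = -6*q + 1
∇ψ = (0, -6*q + 1)
At (1, -1): (0, 7).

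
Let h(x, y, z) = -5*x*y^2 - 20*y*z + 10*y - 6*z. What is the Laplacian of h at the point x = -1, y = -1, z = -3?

10

∂²h/∂x² = 0
∂²h/∂y² = -10*x
∂²h/∂z² = 0
∇²h = -10*x
At (-1, -1, -3): 10.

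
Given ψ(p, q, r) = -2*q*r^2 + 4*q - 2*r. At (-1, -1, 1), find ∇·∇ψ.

4

∂²ψ/∂p² = 0
∂²ψ/∂q² = 0
∂²ψ/∂r² = -4*q
∇²ψ = -4*q
At (-1, -1, 1): 4.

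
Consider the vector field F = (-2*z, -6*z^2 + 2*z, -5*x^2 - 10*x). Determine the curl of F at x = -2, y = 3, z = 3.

(∇×F)₁ = ∂F₃/∂y − ∂F₂/∂z = 12*z - 2
(∇×F)₂ = ∂F₁/∂z − ∂F₃/∂x = 10*x + 8
(∇×F)₃ = ∂F₂/∂x − ∂F₁/∂y = 0
∇×F = (12*z - 2, 10*x + 8, 0)
At (-2, 3, 3): (34, -12, 0).

(34, -12, 0)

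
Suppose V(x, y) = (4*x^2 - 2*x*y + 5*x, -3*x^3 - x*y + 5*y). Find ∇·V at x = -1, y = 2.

∂V₁/∂x = 8*x - 2*y + 5
∂V₂/∂y = -x + 5
∇·V = 7*x - 2*y + 10
At (-1, 2): -1.

-1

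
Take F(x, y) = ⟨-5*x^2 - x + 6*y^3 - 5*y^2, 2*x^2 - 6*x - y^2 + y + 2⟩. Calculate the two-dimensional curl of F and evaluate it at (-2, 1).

∂F₂/∂x = 4*x - 6
∂F₁/∂y = 18*y^2 - 10*y
Scalar curl = 4*x - 18*y^2 + 10*y - 6
At (-2, 1): -22.

-22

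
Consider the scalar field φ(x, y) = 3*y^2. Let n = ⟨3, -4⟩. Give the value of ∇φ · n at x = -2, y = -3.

72

∂φ/∂x = 0
∂φ/∂y = 6*y
∇φ at (-2, -3) = (0, -18)
∇φ · n = (0)(3) + (-18)(-4) = 72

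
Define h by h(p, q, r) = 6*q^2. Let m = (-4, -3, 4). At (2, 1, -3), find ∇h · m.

-36

∂h/∂p = 0
∂h/∂q = 12*q
∂h/∂r = 0
∇h at (2, 1, -3) = (0, 12, 0)
∇h · m = (0)(-4) + (12)(-3) + (0)(4) = -36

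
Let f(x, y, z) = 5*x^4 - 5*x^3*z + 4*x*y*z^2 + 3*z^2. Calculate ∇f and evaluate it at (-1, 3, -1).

(7, -4, 23)

∂f/∂x = 20*x^3 - 15*x^2*z + 4*y*z^2
∂f/∂y = 4*x*z^2
∂f/∂z = -5*x^3 + 8*x*y*z + 6*z
∇f = (20*x^3 - 15*x^2*z + 4*y*z^2, 4*x*z^2, -5*x^3 + 8*x*y*z + 6*z)
At (-1, 3, -1): (7, -4, 23).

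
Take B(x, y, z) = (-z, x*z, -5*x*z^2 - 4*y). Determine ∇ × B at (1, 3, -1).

(-5, 4, -1)

(∇×B)₁ = ∂B₃/∂y − ∂B₂/∂z = -x - 4
(∇×B)₂ = ∂B₁/∂z − ∂B₃/∂x = 5*z^2 - 1
(∇×B)₃ = ∂B₂/∂x − ∂B₁/∂y = z
∇×B = (-x - 4, 5*z^2 - 1, z)
At (1, 3, -1): (-5, 4, -1).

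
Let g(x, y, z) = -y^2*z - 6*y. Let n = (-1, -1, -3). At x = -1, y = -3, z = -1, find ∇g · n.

∂g/∂x = 0
∂g/∂y = -2*y*z - 6
∂g/∂z = -y^2
∇g at (-1, -3, -1) = (0, -12, -9)
∇g · n = (0)(-1) + (-12)(-1) + (-9)(-3) = 39

39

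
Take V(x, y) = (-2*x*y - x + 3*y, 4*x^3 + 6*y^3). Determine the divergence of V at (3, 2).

67

∂V₁/∂x = -2*y - 1
∂V₂/∂y = 18*y^2
∇·V = 18*y^2 - 2*y - 1
At (3, 2): 67.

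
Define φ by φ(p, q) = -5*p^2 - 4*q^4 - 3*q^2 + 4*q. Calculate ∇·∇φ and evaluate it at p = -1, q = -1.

∂²φ/∂p² = -10
∂²φ/∂q² = -6*(8*q^2 + 1)
∇²φ = -48*q^2 - 16
At (-1, -1): -64.

-64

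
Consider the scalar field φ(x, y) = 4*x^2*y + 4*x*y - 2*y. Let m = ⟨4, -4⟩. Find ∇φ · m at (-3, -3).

∂φ/∂x = 8*x*y + 4*y
∂φ/∂y = 4*x^2 + 4*x - 2
∇φ at (-3, -3) = (60, 22)
∇φ · m = (60)(4) + (22)(-4) = 152

152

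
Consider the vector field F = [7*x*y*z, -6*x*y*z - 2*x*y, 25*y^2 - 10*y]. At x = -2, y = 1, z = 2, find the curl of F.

(28, -14, 14)

(∇×F)₁ = ∂F₃/∂y − ∂F₂/∂z = 6*x*y + 50*y - 10
(∇×F)₂ = ∂F₁/∂z − ∂F₃/∂x = 7*x*y
(∇×F)₃ = ∂F₂/∂x − ∂F₁/∂y = -7*x*z - 6*y*z - 2*y
∇×F = (6*x*y + 50*y - 10, 7*x*y, -7*x*z - 6*y*z - 2*y)
At (-2, 1, 2): (28, -14, 14).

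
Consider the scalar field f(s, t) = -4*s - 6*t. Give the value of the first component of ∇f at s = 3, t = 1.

(∇f)_1 = ∂f/∂s = -4
At (3, 1): -4.

-4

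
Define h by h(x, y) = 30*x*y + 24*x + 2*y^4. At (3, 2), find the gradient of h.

(84, 154)

∂h/∂x = 30*y + 24
∂h/∂y = 30*x + 8*y^3
∇h = (30*y + 24, 30*x + 8*y^3)
At (3, 2): (84, 154).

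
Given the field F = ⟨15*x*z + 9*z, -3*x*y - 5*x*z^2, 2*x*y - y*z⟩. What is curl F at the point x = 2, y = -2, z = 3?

(∇×F)₁ = ∂F₃/∂y − ∂F₂/∂z = 10*x*z + 2*x - z
(∇×F)₂ = ∂F₁/∂z − ∂F₃/∂x = 15*x - 2*y + 9
(∇×F)₃ = ∂F₂/∂x − ∂F₁/∂y = -3*y - 5*z^2
∇×F = (10*x*z + 2*x - z, 15*x - 2*y + 9, -3*y - 5*z^2)
At (2, -2, 3): (61, 43, -39).

(61, 43, -39)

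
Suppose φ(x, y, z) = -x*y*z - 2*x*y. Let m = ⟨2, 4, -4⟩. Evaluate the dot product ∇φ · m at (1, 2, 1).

∂φ/∂x = -y*z - 2*y
∂φ/∂y = -x*z - 2*x
∂φ/∂z = -x*y
∇φ at (1, 2, 1) = (-6, -3, -2)
∇φ · m = (-6)(2) + (-3)(4) + (-2)(-4) = -16

-16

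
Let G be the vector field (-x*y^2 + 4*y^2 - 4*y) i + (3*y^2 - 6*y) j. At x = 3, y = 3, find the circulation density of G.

-2

∂G₂/∂x = 0
∂G₁/∂y = -2*x*y + 8*y - 4
Scalar curl = 2*x*y - 8*y + 4
At (3, 3): -2.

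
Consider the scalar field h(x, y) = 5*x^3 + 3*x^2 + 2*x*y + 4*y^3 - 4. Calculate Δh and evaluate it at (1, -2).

-12

∂²h/∂x² = 6*(5*x + 1)
∂²h/∂y² = 24*y
∇²h = 30*x + 24*y + 6
At (1, -2): -12.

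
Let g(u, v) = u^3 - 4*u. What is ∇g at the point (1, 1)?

∂g/∂u = 3*u^2 - 4
∂g/∂v = 0
∇g = (3*u^2 - 4, 0)
At (1, 1): (-1, 0).

(-1, 0)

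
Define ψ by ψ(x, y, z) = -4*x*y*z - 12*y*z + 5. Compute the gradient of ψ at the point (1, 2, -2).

(16, 32, -32)

∂ψ/∂x = -4*y*z
∂ψ/∂y = -4*x*z - 12*z
∂ψ/∂z = -4*x*y - 12*y
∇ψ = (-4*y*z, -4*x*z - 12*z, -4*x*y - 12*y)
At (1, 2, -2): (16, 32, -32).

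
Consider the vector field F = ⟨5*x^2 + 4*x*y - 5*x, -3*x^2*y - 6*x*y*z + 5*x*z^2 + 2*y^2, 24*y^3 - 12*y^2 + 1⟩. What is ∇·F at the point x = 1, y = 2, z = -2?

∂F₁/∂x = 10*x + 4*y - 5
∂F₂/∂y = -3*x^2 - 6*x*z + 4*y
∂F₃/∂z = 0
∇·F = -3*x^2 - 6*x*z + 10*x + 8*y - 5
At (1, 2, -2): 30.

30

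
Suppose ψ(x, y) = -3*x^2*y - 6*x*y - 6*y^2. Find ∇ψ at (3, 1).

(-24, -57)

∂ψ/∂x = -6*x*y - 6*y
∂ψ/∂y = -3*x^2 - 6*x - 12*y
∇ψ = (-6*x*y - 6*y, -3*x^2 - 6*x - 12*y)
At (3, 1): (-24, -57).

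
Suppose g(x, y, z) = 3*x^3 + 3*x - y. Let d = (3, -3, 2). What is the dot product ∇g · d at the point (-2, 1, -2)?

120

∂g/∂x = 9*x^2 + 3
∂g/∂y = -1
∂g/∂z = 0
∇g at (-2, 1, -2) = (39, -1, 0)
∇g · d = (39)(3) + (-1)(-3) + (0)(2) = 120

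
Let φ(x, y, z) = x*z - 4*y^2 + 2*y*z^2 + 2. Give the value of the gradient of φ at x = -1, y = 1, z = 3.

(3, 10, 11)

∂φ/∂x = z
∂φ/∂y = -8*y + 2*z^2
∂φ/∂z = x + 4*y*z
∇φ = (z, -8*y + 2*z^2, x + 4*y*z)
At (-1, 1, 3): (3, 10, 11).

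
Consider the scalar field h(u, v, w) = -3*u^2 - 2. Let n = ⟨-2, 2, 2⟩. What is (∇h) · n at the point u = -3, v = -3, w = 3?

-36

∂h/∂u = -6*u
∂h/∂v = 0
∂h/∂w = 0
∇h at (-3, -3, 3) = (18, 0, 0)
∇h · n = (18)(-2) + (0)(2) + (0)(2) = -36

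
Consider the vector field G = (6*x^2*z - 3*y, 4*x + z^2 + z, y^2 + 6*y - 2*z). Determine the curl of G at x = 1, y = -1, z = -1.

(5, 6, 7)

(∇×G)₁ = ∂G₃/∂y − ∂G₂/∂z = 2*y - 2*z + 5
(∇×G)₂ = ∂G₁/∂z − ∂G₃/∂x = 6*x^2
(∇×G)₃ = ∂G₂/∂x − ∂G₁/∂y = 7
∇×G = (2*y - 2*z + 5, 6*x^2, 7)
At (1, -1, -1): (5, 6, 7).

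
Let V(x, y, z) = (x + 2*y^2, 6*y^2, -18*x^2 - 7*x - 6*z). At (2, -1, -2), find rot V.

(0, 79, 4)

(∇×V)₁ = ∂V₃/∂y − ∂V₂/∂z = 0
(∇×V)₂ = ∂V₁/∂z − ∂V₃/∂x = 36*x + 7
(∇×V)₃ = ∂V₂/∂x − ∂V₁/∂y = -4*y
∇×V = (0, 36*x + 7, -4*y)
At (2, -1, -2): (0, 79, 4).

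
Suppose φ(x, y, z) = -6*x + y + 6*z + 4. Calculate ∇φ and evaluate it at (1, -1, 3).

(-6, 1, 6)

∂φ/∂x = -6
∂φ/∂y = 1
∂φ/∂z = 6
∇φ = (-6, 1, 6)
At (1, -1, 3): (-6, 1, 6).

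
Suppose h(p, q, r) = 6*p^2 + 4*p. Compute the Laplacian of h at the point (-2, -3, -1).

12

∂²h/∂p² = 12
∂²h/∂q² = 0
∂²h/∂r² = 0
∇²h = 12
At (-2, -3, -1): 12.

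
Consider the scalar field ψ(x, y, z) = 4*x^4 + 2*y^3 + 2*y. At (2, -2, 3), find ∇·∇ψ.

168

∂²ψ/∂x² = 48*x^2
∂²ψ/∂y² = 12*y
∂²ψ/∂z² = 0
∇²ψ = 48*x^2 + 12*y
At (2, -2, 3): 168.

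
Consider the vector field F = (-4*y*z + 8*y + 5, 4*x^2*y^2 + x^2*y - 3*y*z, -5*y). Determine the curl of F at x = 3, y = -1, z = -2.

(-8, 4, 2)

(∇×F)₁ = ∂F₃/∂y − ∂F₂/∂z = 3*y - 5
(∇×F)₂ = ∂F₁/∂z − ∂F₃/∂x = -4*y
(∇×F)₃ = ∂F₂/∂x − ∂F₁/∂y = 8*x*y^2 + 2*x*y + 4*z - 8
∇×F = (3*y - 5, -4*y, 8*x*y^2 + 2*x*y + 4*z - 8)
At (3, -1, -2): (-8, 4, 2).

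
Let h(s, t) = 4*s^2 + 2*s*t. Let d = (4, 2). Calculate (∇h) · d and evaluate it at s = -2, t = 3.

-48

∂h/∂s = 8*s + 2*t
∂h/∂t = 2*s
∇h at (-2, 3) = (-10, -4)
∇h · d = (-10)(4) + (-4)(2) = -48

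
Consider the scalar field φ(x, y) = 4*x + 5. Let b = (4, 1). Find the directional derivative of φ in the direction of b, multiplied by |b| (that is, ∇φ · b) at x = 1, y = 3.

∂φ/∂x = 4
∂φ/∂y = 0
∇φ at (1, 3) = (4, 0)
∇φ · b = (4)(4) + (0)(1) = 16

16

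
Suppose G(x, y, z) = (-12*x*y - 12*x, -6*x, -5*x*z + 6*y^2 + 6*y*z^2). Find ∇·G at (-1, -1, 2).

∂G₁/∂x = -12*y - 12
∂G₂/∂y = 0
∂G₃/∂z = -5*x + 12*y*z
∇·G = -5*x + 12*y*z - 12*y - 12
At (-1, -1, 2): -19.

-19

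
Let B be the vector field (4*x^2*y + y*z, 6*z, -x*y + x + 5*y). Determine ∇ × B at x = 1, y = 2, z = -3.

(∇×B)₁ = ∂B₃/∂y − ∂B₂/∂z = -x - 1
(∇×B)₂ = ∂B₁/∂z − ∂B₃/∂x = 2*y - 1
(∇×B)₃ = ∂B₂/∂x − ∂B₁/∂y = -4*x^2 - z
∇×B = (-x - 1, 2*y - 1, -4*x^2 - z)
At (1, 2, -3): (-2, 3, -1).

(-2, 3, -1)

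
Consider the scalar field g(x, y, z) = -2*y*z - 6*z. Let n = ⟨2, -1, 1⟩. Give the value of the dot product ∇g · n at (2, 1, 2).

-4

∂g/∂x = 0
∂g/∂y = -2*z
∂g/∂z = -2*y - 6
∇g at (2, 1, 2) = (0, -4, -8)
∇g · n = (0)(2) + (-4)(-1) + (-8)(1) = -4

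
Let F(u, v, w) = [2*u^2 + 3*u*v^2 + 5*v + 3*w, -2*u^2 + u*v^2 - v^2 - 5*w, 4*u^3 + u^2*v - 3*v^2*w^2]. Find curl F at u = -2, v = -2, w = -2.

(57, -53, -17)

(∇×F)₁ = ∂F₃/∂v − ∂F₂/∂w = u^2 - 6*v*w^2 + 5
(∇×F)₂ = ∂F₁/∂w − ∂F₃/∂u = -12*u^2 - 2*u*v + 3
(∇×F)₃ = ∂F₂/∂u − ∂F₁/∂v = -6*u*v - 4*u + v^2 - 5
∇×F = (u^2 - 6*v*w^2 + 5, -12*u^2 - 2*u*v + 3, -6*u*v - 4*u + v^2 - 5)
At (-2, -2, -2): (57, -53, -17).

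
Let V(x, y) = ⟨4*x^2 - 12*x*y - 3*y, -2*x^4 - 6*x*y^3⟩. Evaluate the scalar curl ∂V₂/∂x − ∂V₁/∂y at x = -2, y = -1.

49

∂V₂/∂x = -8*x^3 - 6*y^3
∂V₁/∂y = -12*x - 3
Scalar curl = -8*x^3 + 12*x - 6*y^3 + 3
At (-2, -1): 49.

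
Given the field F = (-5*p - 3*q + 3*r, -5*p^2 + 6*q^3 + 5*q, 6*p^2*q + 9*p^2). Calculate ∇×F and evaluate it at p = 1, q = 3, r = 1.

(6, -51, -7)

(∇×F)₁ = ∂F₃/∂q − ∂F₂/∂r = 6*p^2
(∇×F)₂ = ∂F₁/∂r − ∂F₃/∂p = -12*p*q - 18*p + 3
(∇×F)₃ = ∂F₂/∂p − ∂F₁/∂q = -10*p + 3
∇×F = (6*p^2, -12*p*q - 18*p + 3, -10*p + 3)
At (1, 3, 1): (6, -51, -7).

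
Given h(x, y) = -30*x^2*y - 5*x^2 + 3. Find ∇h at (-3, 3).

(570, -270)

∂h/∂x = -60*x*y - 10*x
∂h/∂y = -30*x^2
∇h = (-60*x*y - 10*x, -30*x^2)
At (-3, 3): (570, -270).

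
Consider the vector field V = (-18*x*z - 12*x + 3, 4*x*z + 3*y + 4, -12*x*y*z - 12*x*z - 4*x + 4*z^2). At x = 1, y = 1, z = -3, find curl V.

(∇×V)₁ = ∂V₃/∂y − ∂V₂/∂z = -12*x*z - 4*x
(∇×V)₂ = ∂V₁/∂z − ∂V₃/∂x = -18*x + 12*y*z + 12*z + 4
(∇×V)₃ = ∂V₂/∂x − ∂V₁/∂y = 4*z
∇×V = (-12*x*z - 4*x, -18*x + 12*y*z + 12*z + 4, 4*z)
At (1, 1, -3): (32, -86, -12).

(32, -86, -12)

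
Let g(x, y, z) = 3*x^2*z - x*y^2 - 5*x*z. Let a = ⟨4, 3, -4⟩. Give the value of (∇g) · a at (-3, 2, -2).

∂g/∂x = 6*x*z - y^2 - 5*z
∂g/∂y = -2*x*y
∂g/∂z = 3*x^2 - 5*x
∇g at (-3, 2, -2) = (42, 12, 42)
∇g · a = (42)(4) + (12)(3) + (42)(-4) = 36

36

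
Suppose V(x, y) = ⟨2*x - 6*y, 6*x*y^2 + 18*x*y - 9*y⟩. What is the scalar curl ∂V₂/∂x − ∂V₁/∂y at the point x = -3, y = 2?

∂V₂/∂x = 6*y^2 + 18*y
∂V₁/∂y = -6
Scalar curl = 6*y^2 + 18*y + 6
At (-3, 2): 66.

66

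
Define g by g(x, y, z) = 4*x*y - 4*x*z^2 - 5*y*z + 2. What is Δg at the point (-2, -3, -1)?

16

∂²g/∂x² = 0
∂²g/∂y² = 0
∂²g/∂z² = -8*x
∇²g = -8*x
At (-2, -3, -1): 16.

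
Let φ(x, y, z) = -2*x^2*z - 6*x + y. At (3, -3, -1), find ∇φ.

(6, 1, -18)

∂φ/∂x = -4*x*z - 6
∂φ/∂y = 1
∂φ/∂z = -2*x^2
∇φ = (-4*x*z - 6, 1, -2*x^2)
At (3, -3, -1): (6, 1, -18).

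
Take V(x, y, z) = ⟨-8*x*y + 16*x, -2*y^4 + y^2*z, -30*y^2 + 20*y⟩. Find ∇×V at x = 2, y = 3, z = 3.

(-169, 0, 16)

(∇×V)₁ = ∂V₃/∂y − ∂V₂/∂z = -y^2 - 60*y + 20
(∇×V)₂ = ∂V₁/∂z − ∂V₃/∂x = 0
(∇×V)₃ = ∂V₂/∂x − ∂V₁/∂y = 8*x
∇×V = (-y^2 - 60*y + 20, 0, 8*x)
At (2, 3, 3): (-169, 0, 16).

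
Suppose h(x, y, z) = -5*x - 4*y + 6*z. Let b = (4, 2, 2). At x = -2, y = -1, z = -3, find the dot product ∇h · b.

-16

∂h/∂x = -5
∂h/∂y = -4
∂h/∂z = 6
∇h at (-2, -1, -3) = (-5, -4, 6)
∇h · b = (-5)(4) + (-4)(2) + (6)(2) = -16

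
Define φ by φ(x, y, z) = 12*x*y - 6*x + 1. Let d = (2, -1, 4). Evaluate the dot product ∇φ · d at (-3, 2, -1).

72

∂φ/∂x = 12*y - 6
∂φ/∂y = 12*x
∂φ/∂z = 0
∇φ at (-3, 2, -1) = (18, -36, 0)
∇φ · d = (18)(2) + (-36)(-1) + (0)(4) = 72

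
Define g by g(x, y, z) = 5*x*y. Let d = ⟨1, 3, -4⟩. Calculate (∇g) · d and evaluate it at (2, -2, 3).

∂g/∂x = 5*y
∂g/∂y = 5*x
∂g/∂z = 0
∇g at (2, -2, 3) = (-10, 10, 0)
∇g · d = (-10)(1) + (10)(3) + (0)(-4) = 20

20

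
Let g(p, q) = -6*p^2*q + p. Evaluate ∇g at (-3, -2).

(-71, -54)

∂g/∂p = -12*p*q + 1
∂g/∂q = -6*p^2
∇g = (-12*p*q + 1, -6*p^2)
At (-3, -2): (-71, -54).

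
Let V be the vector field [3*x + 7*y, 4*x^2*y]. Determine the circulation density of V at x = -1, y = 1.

-15

∂V₂/∂x = 8*x*y
∂V₁/∂y = 7
Scalar curl = 8*x*y - 7
At (-1, 1): -15.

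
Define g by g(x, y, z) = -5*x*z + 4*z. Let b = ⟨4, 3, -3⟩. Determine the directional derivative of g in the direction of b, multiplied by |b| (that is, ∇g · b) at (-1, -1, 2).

∂g/∂x = -5*z
∂g/∂y = 0
∂g/∂z = -5*x + 4
∇g at (-1, -1, 2) = (-10, 0, 9)
∇g · b = (-10)(4) + (0)(3) + (9)(-3) = -67

-67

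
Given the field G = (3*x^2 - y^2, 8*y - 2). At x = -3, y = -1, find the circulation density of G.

∂G₂/∂x = 0
∂G₁/∂y = -2*y
Scalar curl = 2*y
At (-3, -1): -2.

-2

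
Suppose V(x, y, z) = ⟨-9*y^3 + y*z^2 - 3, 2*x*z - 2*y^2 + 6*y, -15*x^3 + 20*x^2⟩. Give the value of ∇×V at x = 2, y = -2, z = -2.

(-4, 108, 100)

(∇×V)₁ = ∂V₃/∂y − ∂V₂/∂z = -2*x
(∇×V)₂ = ∂V₁/∂z − ∂V₃/∂x = 45*x^2 - 40*x + 2*y*z
(∇×V)₃ = ∂V₂/∂x − ∂V₁/∂y = 27*y^2 - z^2 + 2*z
∇×V = (-2*x, 45*x^2 - 40*x + 2*y*z, 27*y^2 - z^2 + 2*z)
At (2, -2, -2): (-4, 108, 100).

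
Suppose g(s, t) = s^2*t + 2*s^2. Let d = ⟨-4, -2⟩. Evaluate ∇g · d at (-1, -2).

∂g/∂s = 2*s*t + 4*s
∂g/∂t = s^2
∇g at (-1, -2) = (0, 1)
∇g · d = (0)(-4) + (1)(-2) = -2

-2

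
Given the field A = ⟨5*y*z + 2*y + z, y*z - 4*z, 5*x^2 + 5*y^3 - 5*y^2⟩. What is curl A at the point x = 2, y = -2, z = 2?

(86, -29, -12)

(∇×A)₁ = ∂A₃/∂y − ∂A₂/∂z = 15*y^2 - 11*y + 4
(∇×A)₂ = ∂A₁/∂z − ∂A₃/∂x = -10*x + 5*y + 1
(∇×A)₃ = ∂A₂/∂x − ∂A₁/∂y = -5*z - 2
∇×A = (15*y^2 - 11*y + 4, -10*x + 5*y + 1, -5*z - 2)
At (2, -2, 2): (86, -29, -12).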